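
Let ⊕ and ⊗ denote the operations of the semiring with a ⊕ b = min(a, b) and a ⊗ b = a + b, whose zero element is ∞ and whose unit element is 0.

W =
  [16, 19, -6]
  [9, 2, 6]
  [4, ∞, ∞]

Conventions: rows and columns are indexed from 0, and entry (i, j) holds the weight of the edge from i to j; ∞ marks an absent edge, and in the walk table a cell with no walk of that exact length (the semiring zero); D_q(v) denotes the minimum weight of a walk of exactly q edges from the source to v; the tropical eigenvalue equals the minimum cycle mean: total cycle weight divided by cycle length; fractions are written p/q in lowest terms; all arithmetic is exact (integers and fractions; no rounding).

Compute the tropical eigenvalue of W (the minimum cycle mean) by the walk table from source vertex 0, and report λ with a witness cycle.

q=0: [0, ∞, ∞]
q=1: [16, 19, -6]
q=2: [-2, 21, 10]
q=3: [14, 17, -8]
Optimal cycle mean attained by: cycle 0->2->0, total (-6) + 4, length 2.
Answer: λ = -1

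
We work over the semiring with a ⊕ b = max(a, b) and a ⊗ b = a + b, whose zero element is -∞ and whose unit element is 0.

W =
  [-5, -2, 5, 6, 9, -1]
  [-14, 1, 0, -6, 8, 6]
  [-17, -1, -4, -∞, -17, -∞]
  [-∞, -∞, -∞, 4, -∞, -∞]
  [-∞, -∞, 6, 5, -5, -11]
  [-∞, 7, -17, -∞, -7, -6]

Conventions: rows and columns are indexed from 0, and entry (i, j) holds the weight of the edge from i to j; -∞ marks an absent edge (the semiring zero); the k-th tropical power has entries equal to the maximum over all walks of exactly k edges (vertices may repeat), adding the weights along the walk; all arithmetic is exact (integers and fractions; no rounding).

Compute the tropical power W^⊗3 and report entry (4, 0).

W^⊗2:
  [-10, 6, 15, 14, 6, 4]
  [-13, 13, 14, 13, 9, 7]
  [-15, 0, -1, -7, 7, 5]
  [-∞, -∞, -∞, 8, -∞, -∞]
  [-11, 5, 2, 9, -10, -16]
  [-7, 8, 7, 1, 15, 13]
W^⊗3:
  [-2, 14, 12, 18, 14, 12]
  [-1, 14, 15, 17, 21, 19]
  [-14, 12, 13, 12, 8, 6]
  [-∞, -∞, -∞, 12, -∞, -∞]
  [-9, 6, 5, 13, 13, 11]
  [-6, 20, 21, 20, 16, 14]
Key observation: the optimum is the walk 4->2->1->0, with weight 6 + (-1) + (-14) = -9.
Optimal value attained by: walk 4->2->1->0.
Answer: (W^⊗3)[4][0] = -9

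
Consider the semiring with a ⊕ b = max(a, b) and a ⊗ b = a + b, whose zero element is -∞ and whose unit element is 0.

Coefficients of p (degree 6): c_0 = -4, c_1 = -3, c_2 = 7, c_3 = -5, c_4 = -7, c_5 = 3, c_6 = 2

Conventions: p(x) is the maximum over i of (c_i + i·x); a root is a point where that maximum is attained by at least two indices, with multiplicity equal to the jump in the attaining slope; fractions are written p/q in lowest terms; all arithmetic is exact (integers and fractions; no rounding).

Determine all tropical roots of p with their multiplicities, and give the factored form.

hull edge (i=0, c=-4) to (i=2, c=7): slope 11/2, span 2
hull edge (i=2, c=7) to (i=6, c=2): slope -5/4, span 4
Factored form: p(x) = 2 ⊗ (x ⊕ (-11/2)) ⊗ (x ⊕ (-11/2)) ⊗ (x ⊕ 5/4) ⊗ (x ⊕ 5/4) ⊗ (x ⊕ 5/4) ⊗ (x ⊕ 5/4)
Answer: roots = -11/2 (mult 2), 5/4 (mult 4)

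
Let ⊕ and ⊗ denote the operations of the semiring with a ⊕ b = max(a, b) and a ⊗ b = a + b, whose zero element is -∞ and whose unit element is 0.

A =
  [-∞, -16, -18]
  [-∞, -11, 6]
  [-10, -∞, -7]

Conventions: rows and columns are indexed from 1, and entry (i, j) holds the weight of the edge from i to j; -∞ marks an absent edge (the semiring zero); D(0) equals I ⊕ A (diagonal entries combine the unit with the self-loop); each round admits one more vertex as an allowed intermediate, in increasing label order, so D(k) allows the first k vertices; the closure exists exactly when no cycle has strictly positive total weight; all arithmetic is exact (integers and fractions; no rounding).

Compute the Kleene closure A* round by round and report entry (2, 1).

D(0):
  [0, -16, -18]
  [-∞, 0, 6]
  [-10, -∞, 0]
D(1):
  [0, -16, -18]
  [-∞, 0, 6]
  [-10, -26, 0]
D(2):
  [0, -16, -10]
  [-∞, 0, 6]
  [-10, -26, 0]
D(3):
  [0, -16, -10]
  [-4, 0, 6]
  [-10, -26, 0]
Answer: A*[2][1] = -4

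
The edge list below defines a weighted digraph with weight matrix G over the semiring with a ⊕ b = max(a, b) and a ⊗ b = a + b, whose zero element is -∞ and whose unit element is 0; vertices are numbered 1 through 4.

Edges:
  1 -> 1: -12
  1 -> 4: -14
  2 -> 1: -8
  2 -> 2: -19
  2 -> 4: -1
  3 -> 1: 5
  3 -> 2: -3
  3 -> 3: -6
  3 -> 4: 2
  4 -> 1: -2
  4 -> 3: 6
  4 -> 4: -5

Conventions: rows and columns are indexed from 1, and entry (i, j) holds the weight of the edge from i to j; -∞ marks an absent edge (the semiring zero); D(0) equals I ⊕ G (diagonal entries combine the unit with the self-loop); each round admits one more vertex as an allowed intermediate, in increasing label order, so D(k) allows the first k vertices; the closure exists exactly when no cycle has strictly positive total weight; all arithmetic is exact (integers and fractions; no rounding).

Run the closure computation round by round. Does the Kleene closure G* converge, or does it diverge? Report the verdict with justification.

D(0):
  [0, -∞, -∞, -14]
  [-8, 0, -∞, -1]
  [5, -3, 0, 2]
  [-2, -∞, 6, 0]
D(1):
  [0, -∞, -∞, -14]
  [-8, 0, -∞, -1]
  [5, -3, 0, 2]
  [-2, -∞, 6, 0]
D(2):
  [0, -∞, -∞, -14]
  [-8, 0, -∞, -1]
  [5, -3, 0, 2]
  [-2, -∞, 6, 0]
Detection: at round 3, diagonal entry (4, 4) turns strictly positive.
Key observation: the cycle 4->3->2->4 has total weight 6 + (-3) + (-1), which is strictly positive.
Answer: DIVERGES — positive cycle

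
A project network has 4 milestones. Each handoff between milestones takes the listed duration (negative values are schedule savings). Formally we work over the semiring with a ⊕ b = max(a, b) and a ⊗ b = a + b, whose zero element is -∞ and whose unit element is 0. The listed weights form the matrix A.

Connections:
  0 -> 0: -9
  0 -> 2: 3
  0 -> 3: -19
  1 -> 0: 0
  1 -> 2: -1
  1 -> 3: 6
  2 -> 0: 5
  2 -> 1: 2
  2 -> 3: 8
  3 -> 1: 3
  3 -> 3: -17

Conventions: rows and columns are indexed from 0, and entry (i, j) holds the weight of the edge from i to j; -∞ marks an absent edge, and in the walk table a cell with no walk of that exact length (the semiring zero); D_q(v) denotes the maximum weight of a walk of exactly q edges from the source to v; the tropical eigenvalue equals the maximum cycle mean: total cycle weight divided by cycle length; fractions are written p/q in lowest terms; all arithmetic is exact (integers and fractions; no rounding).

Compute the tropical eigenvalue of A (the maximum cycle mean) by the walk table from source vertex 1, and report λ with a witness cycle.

q=0: [-∞, 0, -∞, -∞]
q=1: [0, -∞, -1, 6]
q=2: [4, 9, 3, 7]
q=3: [9, 10, 8, 15]
q=4: [13, 18, 12, 16]
Optimal cycle mean attained by: cycle 1->3->1, total 6 + 3, length 2.
Answer: λ = 9/2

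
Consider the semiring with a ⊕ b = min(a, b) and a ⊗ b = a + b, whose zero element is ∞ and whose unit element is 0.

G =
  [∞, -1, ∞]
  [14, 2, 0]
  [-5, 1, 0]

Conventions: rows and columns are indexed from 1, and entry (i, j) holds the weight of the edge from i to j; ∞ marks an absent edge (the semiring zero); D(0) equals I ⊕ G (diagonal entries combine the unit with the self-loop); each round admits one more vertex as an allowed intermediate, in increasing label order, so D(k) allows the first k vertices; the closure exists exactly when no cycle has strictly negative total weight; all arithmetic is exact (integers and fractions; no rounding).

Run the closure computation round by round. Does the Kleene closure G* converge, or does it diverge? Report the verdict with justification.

D(0):
  [0, -1, ∞]
  [14, 0, 0]
  [-5, 1, 0]
D(1):
  [0, -1, ∞]
  [14, 0, 0]
  [-5, -6, 0]
Detection: at round 2, diagonal entry (3, 3) turns strictly negative.
Key observation: the cycle 3->1->2->3 has total weight (-5) + (-1) + 0, which is strictly negative.
Answer: DIVERGES — negative cycle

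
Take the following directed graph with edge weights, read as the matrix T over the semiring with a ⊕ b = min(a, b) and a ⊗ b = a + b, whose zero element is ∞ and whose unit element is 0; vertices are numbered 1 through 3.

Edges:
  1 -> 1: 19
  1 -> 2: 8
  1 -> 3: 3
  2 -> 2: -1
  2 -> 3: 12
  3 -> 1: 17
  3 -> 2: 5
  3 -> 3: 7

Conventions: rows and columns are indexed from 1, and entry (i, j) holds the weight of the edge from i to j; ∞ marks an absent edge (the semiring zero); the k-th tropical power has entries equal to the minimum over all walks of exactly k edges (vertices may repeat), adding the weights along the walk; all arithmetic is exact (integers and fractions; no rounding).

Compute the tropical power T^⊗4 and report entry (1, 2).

T^⊗2:
  [20, 7, 10]
  [29, -2, 11]
  [24, 4, 14]
T^⊗3:
  [27, 6, 17]
  [28, -3, 10]
  [31, 3, 16]
T^⊗4:
  [34, 5, 18]
  [27, -4, 9]
  [33, 2, 15]
Key observation: the optimum is the walk 1->2->2->2->2, with weight 8 + (-1) + (-1) + (-1) = 5.
Optimal value attained by: walk 1->2->2->2->2.
Answer: (T^⊗4)[1][2] = 5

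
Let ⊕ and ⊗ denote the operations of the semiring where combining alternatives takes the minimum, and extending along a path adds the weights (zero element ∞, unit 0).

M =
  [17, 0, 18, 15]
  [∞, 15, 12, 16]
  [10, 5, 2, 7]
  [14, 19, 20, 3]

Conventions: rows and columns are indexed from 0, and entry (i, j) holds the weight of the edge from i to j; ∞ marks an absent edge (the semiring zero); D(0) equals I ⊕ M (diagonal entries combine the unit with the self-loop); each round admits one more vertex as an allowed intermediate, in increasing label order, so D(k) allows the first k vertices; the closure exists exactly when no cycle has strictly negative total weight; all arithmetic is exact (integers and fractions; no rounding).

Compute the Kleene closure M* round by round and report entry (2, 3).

D(0):
  [0, 0, 18, 15]
  [∞, 0, 12, 16]
  [10, 5, 0, 7]
  [14, 19, 20, 0]
D(1):
  [0, 0, 18, 15]
  [∞, 0, 12, 16]
  [10, 5, 0, 7]
  [14, 14, 20, 0]
D(2):
  [0, 0, 12, 15]
  [∞, 0, 12, 16]
  [10, 5, 0, 7]
  [14, 14, 20, 0]
D(3):
  [0, 0, 12, 15]
  [22, 0, 12, 16]
  [10, 5, 0, 7]
  [14, 14, 20, 0]
D(4):
  [0, 0, 12, 15]
  [22, 0, 12, 16]
  [10, 5, 0, 7]
  [14, 14, 20, 0]
Answer: M*[2][3] = 7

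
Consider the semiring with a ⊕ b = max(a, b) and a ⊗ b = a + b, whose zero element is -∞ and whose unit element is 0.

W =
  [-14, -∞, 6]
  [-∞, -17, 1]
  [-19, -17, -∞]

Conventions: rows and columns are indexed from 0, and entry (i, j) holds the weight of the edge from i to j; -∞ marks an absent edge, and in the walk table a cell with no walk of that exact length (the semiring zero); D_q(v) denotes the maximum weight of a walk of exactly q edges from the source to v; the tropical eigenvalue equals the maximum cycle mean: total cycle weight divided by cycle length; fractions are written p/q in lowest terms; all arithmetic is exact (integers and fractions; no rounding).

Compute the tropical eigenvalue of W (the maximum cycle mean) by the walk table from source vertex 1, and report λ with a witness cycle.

q=0: [-∞, 0, -∞]
q=1: [-∞, -17, 1]
q=2: [-18, -16, -16]
q=3: [-32, -33, -12]
Optimal cycle mean attained by: cycle 0->2->0, total 6 + (-19), length 2.
Answer: λ = -13/2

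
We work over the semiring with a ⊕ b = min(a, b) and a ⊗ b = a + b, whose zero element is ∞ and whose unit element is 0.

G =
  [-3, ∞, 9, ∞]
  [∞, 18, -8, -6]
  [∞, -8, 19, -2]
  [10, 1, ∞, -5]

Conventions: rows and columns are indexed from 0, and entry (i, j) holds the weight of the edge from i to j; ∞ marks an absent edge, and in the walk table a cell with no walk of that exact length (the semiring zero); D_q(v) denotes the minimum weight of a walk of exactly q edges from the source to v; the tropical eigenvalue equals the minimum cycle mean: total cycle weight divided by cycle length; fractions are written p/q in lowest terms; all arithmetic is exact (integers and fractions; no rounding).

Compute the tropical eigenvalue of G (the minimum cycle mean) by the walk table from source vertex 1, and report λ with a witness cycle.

q=0: [∞, 0, ∞, ∞]
q=1: [∞, 18, -8, -6]
q=2: [4, -16, 10, -11]
q=3: [-1, -10, -24, -22]
q=4: [-12, -32, -18, -27]
Optimal cycle mean attained by: cycle 1->2->1, total (-8) + (-8), length 2.
Answer: λ = -8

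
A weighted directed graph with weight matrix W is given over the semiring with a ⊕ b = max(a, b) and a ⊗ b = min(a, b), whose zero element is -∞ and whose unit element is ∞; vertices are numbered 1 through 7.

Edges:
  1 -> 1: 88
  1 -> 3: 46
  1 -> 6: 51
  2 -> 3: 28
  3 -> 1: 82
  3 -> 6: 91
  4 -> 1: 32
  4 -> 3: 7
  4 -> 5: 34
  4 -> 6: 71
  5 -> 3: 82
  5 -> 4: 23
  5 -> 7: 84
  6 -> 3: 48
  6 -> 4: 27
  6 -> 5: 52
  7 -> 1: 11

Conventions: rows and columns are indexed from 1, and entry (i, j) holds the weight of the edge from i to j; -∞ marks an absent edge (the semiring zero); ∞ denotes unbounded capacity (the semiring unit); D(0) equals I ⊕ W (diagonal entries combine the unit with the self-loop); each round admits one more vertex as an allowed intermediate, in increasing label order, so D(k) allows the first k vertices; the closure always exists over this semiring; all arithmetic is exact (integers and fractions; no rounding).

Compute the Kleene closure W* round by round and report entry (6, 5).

D(0):
  [∞, -∞, 46, -∞, -∞, 51, -∞]
  [-∞, ∞, 28, -∞, -∞, -∞, -∞]
  [82, -∞, ∞, -∞, -∞, 91, -∞]
  [32, -∞, 7, ∞, 34, 71, -∞]
  [-∞, -∞, 82, 23, ∞, -∞, 84]
  [-∞, -∞, 48, 27, 52, ∞, -∞]
  [11, -∞, -∞, -∞, -∞, -∞, ∞]
D(1):
  [∞, -∞, 46, -∞, -∞, 51, -∞]
  [-∞, ∞, 28, -∞, -∞, -∞, -∞]
  [82, -∞, ∞, -∞, -∞, 91, -∞]
  [32, -∞, 32, ∞, 34, 71, -∞]
  [-∞, -∞, 82, 23, ∞, -∞, 84]
  [-∞, -∞, 48, 27, 52, ∞, -∞]
  [11, -∞, 11, -∞, -∞, 11, ∞]
D(2):
  [∞, -∞, 46, -∞, -∞, 51, -∞]
  [-∞, ∞, 28, -∞, -∞, -∞, -∞]
  [82, -∞, ∞, -∞, -∞, 91, -∞]
  [32, -∞, 32, ∞, 34, 71, -∞]
  [-∞, -∞, 82, 23, ∞, -∞, 84]
  [-∞, -∞, 48, 27, 52, ∞, -∞]
  [11, -∞, 11, -∞, -∞, 11, ∞]
D(3):
  [∞, -∞, 46, -∞, -∞, 51, -∞]
  [28, ∞, 28, -∞, -∞, 28, -∞]
  [82, -∞, ∞, -∞, -∞, 91, -∞]
  [32, -∞, 32, ∞, 34, 71, -∞]
  [82, -∞, 82, 23, ∞, 82, 84]
  [48, -∞, 48, 27, 52, ∞, -∞]
  [11, -∞, 11, -∞, -∞, 11, ∞]
D(4):
  [∞, -∞, 46, -∞, -∞, 51, -∞]
  [28, ∞, 28, -∞, -∞, 28, -∞]
  [82, -∞, ∞, -∞, -∞, 91, -∞]
  [32, -∞, 32, ∞, 34, 71, -∞]
  [82, -∞, 82, 23, ∞, 82, 84]
  [48, -∞, 48, 27, 52, ∞, -∞]
  [11, -∞, 11, -∞, -∞, 11, ∞]
D(5):
  [∞, -∞, 46, -∞, -∞, 51, -∞]
  [28, ∞, 28, -∞, -∞, 28, -∞]
  [82, -∞, ∞, -∞, -∞, 91, -∞]
  [34, -∞, 34, ∞, 34, 71, 34]
  [82, -∞, 82, 23, ∞, 82, 84]
  [52, -∞, 52, 27, 52, ∞, 52]
  [11, -∞, 11, -∞, -∞, 11, ∞]
D(6):
  [∞, -∞, 51, 27, 51, 51, 51]
  [28, ∞, 28, 27, 28, 28, 28]
  [82, -∞, ∞, 27, 52, 91, 52]
  [52, -∞, 52, ∞, 52, 71, 52]
  [82, -∞, 82, 27, ∞, 82, 84]
  [52, -∞, 52, 27, 52, ∞, 52]
  [11, -∞, 11, 11, 11, 11, ∞]
D(7):
  [∞, -∞, 51, 27, 51, 51, 51]
  [28, ∞, 28, 27, 28, 28, 28]
  [82, -∞, ∞, 27, 52, 91, 52]
  [52, -∞, 52, ∞, 52, 71, 52]
  [82, -∞, 82, 27, ∞, 82, 84]
  [52, -∞, 52, 27, 52, ∞, 52]
  [11, -∞, 11, 11, 11, 11, ∞]
Answer: W*[6][5] = 52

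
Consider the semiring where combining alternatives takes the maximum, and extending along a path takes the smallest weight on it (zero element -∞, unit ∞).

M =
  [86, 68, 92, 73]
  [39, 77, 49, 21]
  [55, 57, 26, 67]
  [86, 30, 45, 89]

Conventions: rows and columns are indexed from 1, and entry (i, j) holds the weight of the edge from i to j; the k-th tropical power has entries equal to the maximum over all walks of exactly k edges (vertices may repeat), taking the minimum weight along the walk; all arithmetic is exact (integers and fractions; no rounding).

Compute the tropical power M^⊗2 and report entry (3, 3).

M^⊗2:
  [86, 68, 86, 73]
  [49, 77, 49, 49]
  [67, 57, 55, 67]
  [86, 68, 86, 89]
Key observation: the optimum is the walk 3->1->3, with weight 55 min 92 = 55.
Optimal value attained by: walk 3->1->3.
Answer: (M^⊗2)[3][3] = 55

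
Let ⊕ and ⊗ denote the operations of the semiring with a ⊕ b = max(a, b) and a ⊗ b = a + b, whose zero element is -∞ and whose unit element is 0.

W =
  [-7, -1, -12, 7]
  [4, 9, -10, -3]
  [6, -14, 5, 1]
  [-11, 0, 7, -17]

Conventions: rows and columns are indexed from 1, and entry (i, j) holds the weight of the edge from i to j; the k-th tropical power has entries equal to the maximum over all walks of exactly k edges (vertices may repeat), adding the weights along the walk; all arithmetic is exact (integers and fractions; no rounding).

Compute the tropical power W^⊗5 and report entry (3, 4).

W^⊗2:
  [3, 8, 14, 0]
  [13, 18, 4, 11]
  [11, 5, 10, 13]
  [13, 9, 12, 8]
W^⊗3:
  [20, 17, 19, 15]
  [22, 27, 18, 20]
  [16, 14, 20, 18]
  [18, 18, 17, 20]
W^⊗4:
  [25, 26, 24, 27]
  [31, 36, 27, 29]
  [26, 23, 25, 23]
  [23, 27, 27, 25]
W^⊗5:
  [30, 35, 34, 32]
  [40, 45, 36, 38]
  [31, 32, 30, 33]
  [33, 36, 32, 30]
Key observation: the optimum is the walk 3->1->4->3->1->4, with weight 6 + 7 + 7 + 6 + 7 = 33.
Optimal value attained by: walk 3->1->4->3->1->4.
Answer: (W^⊗5)[3][4] = 33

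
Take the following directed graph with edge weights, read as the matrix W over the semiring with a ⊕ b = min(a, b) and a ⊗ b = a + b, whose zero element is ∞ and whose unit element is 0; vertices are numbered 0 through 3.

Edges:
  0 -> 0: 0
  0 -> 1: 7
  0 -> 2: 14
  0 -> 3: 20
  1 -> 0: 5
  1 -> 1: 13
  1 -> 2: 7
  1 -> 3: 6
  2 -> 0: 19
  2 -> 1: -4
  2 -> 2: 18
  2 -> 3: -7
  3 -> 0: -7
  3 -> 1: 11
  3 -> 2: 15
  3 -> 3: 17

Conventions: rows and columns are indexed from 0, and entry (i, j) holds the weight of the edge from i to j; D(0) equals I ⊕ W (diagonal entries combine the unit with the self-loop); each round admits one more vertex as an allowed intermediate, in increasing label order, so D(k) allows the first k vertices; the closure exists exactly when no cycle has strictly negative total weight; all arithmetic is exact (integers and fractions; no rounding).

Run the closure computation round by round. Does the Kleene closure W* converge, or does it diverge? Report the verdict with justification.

D(0):
  [0, 7, 14, 20]
  [5, 0, 7, 6]
  [19, -4, 0, -7]
  [-7, 11, 15, 0]
D(1):
  [0, 7, 14, 20]
  [5, 0, 7, 6]
  [19, -4, 0, -7]
  [-7, 0, 7, 0]
D(2):
  [0, 7, 14, 13]
  [5, 0, 7, 6]
  [1, -4, 0, -7]
  [-7, 0, 7, 0]
D(3):
  [0, 7, 14, 7]
  [5, 0, 7, 0]
  [1, -4, 0, -7]
  [-7, 0, 7, 0]
D(4):
  [0, 7, 14, 7]
  [-7, 0, 7, 0]
  [-14, -7, 0, -7]
  [-7, 0, 7, 0]
Key observation: every diagonal entry stays at the unit through all rounds, so no improving cycle exists.
Answer: CONVERGES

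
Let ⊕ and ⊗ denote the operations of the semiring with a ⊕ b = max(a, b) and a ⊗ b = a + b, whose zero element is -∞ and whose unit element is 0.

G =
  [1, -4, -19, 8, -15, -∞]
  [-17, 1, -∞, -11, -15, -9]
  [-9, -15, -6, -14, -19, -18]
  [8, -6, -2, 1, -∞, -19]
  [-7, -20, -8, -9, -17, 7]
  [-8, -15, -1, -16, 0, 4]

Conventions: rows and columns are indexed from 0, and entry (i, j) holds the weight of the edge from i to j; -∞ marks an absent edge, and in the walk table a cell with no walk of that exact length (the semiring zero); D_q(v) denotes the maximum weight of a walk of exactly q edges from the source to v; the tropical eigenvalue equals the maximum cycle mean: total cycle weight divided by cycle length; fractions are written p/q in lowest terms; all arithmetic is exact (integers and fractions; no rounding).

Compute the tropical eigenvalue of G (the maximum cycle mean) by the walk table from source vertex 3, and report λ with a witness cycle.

q=0: [-∞, -∞, -∞, 0, -∞, -∞]
q=1: [8, -6, -2, 1, -∞, -19]
q=2: [9, 4, -1, 16, -7, -15]
q=3: [24, 10, 14, 17, -6, 0]
q=4: [25, 20, 15, 32, 9, 4]
q=5: [40, 26, 30, 33, 10, 16]
q=6: [41, 36, 31, 48, 25, 20]
Optimal cycle mean attained by: cycle 0->3->0, total 8 + 8, length 2.
Answer: λ = 8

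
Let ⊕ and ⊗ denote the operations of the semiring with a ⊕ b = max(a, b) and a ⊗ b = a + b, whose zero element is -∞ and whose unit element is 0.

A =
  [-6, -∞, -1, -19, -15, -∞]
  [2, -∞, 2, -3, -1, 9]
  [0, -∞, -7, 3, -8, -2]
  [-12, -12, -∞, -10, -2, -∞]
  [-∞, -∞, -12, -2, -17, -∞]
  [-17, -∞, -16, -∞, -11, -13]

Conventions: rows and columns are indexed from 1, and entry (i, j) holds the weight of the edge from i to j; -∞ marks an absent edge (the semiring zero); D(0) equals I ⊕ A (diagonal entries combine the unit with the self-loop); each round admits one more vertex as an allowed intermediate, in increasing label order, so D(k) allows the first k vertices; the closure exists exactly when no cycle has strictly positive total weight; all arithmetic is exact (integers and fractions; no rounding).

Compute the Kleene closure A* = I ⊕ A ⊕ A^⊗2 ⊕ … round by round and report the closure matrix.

D(0):
  [0, -∞, -1, -19, -15, -∞]
  [2, 0, 2, -3, -1, 9]
  [0, -∞, 0, 3, -8, -2]
  [-12, -12, -∞, 0, -2, -∞]
  [-∞, -∞, -12, -2, 0, -∞]
  [-17, -∞, -16, -∞, -11, 0]
D(1):
  [0, -∞, -1, -19, -15, -∞]
  [2, 0, 2, -3, -1, 9]
  [0, -∞, 0, 3, -8, -2]
  [-12, -12, -13, 0, -2, -∞]
  [-∞, -∞, -12, -2, 0, -∞]
  [-17, -∞, -16, -36, -11, 0]
D(2):
  [0, -∞, -1, -19, -15, -∞]
  [2, 0, 2, -3, -1, 9]
  [0, -∞, 0, 3, -8, -2]
  [-10, -12, -10, 0, -2, -3]
  [-∞, -∞, -12, -2, 0, -∞]
  [-17, -∞, -16, -36, -11, 0]
D(3):
  [0, -∞, -1, 2, -9, -3]
  [2, 0, 2, 5, -1, 9]
  [0, -∞, 0, 3, -8, -2]
  [-10, -12, -10, 0, -2, -3]
  [-12, -∞, -12, -2, 0, -14]
  [-16, -∞, -16, -13, -11, 0]
D(4):
  [0, -10, -1, 2, 0, -1]
  [2, 0, 2, 5, 3, 9]
  [0, -9, 0, 3, 1, 0]
  [-10, -12, -10, 0, -2, -3]
  [-12, -14, -12, -2, 0, -5]
  [-16, -25, -16, -13, -11, 0]
D(5):
  [0, -10, -1, 2, 0, -1]
  [2, 0, 2, 5, 3, 9]
  [0, -9, 0, 3, 1, 0]
  [-10, -12, -10, 0, -2, -3]
  [-12, -14, -12, -2, 0, -5]
  [-16, -25, -16, -13, -11, 0]
D(6):
  [0, -10, -1, 2, 0, -1]
  [2, 0, 2, 5, 3, 9]
  [0, -9, 0, 3, 1, 0]
  [-10, -12, -10, 0, -2, -3]
  [-12, -14, -12, -2, 0, -5]
  [-16, -25, -16, -13, -11, 0]
Answer: A* = [[0, -10, -1, 2, 0, -1], [2, 0, 2, 5, 3, 9], [0, -9, 0, 3, 1, 0], [-10, -12, -10, 0, -2, -3], [-12, -14, -12, -2, 0, -5], [-16, -25, -16, -13, -11, 0]]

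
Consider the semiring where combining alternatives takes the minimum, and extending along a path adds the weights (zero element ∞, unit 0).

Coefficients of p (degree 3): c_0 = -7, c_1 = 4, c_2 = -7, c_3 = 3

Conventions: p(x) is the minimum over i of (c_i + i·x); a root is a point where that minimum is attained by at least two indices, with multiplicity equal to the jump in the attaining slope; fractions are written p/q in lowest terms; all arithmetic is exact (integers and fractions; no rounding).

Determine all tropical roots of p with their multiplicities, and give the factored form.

hull edge (i=0, c=-7) to (i=2, c=-7): slope 0, span 2
hull edge (i=2, c=-7) to (i=3, c=3): slope 10, span 1
Factored form: p(x) = 3 ⊗ (x ⊕ (-10)) ⊗ (x ⊕ 0) ⊗ (x ⊕ 0)
Answer: roots = -10 (mult 1), 0 (mult 2)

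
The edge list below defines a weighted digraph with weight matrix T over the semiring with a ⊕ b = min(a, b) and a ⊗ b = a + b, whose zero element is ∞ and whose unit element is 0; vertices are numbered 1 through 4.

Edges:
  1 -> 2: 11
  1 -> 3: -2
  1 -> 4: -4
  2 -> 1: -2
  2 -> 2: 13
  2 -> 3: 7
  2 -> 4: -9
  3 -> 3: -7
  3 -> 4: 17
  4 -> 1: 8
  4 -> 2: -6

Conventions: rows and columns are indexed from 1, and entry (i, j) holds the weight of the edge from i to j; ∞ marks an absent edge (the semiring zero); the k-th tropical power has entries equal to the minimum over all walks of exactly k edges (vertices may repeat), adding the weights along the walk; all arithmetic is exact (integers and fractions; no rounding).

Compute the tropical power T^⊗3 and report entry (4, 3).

T^⊗2:
  [4, -10, -9, 2]
  [-1, -15, -4, -6]
  [25, 11, -14, 10]
  [-8, 7, 1, -15]
T^⊗3:
  [-12, -4, -16, -19]
  [-17, -12, -11, -24]
  [9, 4, -21, 2]
  [-7, -21, -10, -12]
Key observation: the optimum is the walk 4->2->1->3, with weight (-6) + (-2) + (-2) = -10.
Optimal value attained by: walk 4->2->1->3.
Answer: (T^⊗3)[4][3] = -10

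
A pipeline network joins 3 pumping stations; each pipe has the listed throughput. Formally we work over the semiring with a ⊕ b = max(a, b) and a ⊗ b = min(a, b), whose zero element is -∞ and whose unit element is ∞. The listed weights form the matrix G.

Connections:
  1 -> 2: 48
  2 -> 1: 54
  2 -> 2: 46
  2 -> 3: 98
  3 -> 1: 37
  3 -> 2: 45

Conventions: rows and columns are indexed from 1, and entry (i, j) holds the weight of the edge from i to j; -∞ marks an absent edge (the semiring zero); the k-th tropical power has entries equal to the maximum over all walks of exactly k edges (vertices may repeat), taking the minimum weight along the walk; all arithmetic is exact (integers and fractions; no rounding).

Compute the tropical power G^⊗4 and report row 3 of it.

G^⊗2:
  [48, 46, 48]
  [46, 48, 46]
  [45, 45, 45]
G^⊗3:
  [46, 48, 46]
  [48, 46, 48]
  [45, 45, 45]
G^⊗4:
  [48, 46, 48]
  [46, 48, 46]
  [45, 45, 45]
Answer: row 3 of G^⊗4 = [45, 45, 45]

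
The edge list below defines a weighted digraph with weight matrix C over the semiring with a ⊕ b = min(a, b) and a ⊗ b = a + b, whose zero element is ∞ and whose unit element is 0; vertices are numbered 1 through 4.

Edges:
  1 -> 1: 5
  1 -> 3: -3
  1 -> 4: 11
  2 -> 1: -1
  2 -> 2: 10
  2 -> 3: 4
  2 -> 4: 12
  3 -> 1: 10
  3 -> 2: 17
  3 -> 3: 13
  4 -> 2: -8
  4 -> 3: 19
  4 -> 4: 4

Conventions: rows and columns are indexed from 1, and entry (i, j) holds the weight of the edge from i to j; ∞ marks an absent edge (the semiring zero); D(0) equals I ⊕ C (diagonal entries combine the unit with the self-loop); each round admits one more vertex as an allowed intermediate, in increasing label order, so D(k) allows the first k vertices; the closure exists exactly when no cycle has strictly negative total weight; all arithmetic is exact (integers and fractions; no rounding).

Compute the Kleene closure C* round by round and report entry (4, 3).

D(0):
  [0, ∞, -3, 11]
  [-1, 0, 4, 12]
  [10, 17, 0, ∞]
  [∞, -8, 19, 0]
D(1):
  [0, ∞, -3, 11]
  [-1, 0, -4, 10]
  [10, 17, 0, 21]
  [∞, -8, 19, 0]
D(2):
  [0, ∞, -3, 11]
  [-1, 0, -4, 10]
  [10, 17, 0, 21]
  [-9, -8, -12, 0]
D(3):
  [0, 14, -3, 11]
  [-1, 0, -4, 10]
  [10, 17, 0, 21]
  [-9, -8, -12, 0]
D(4):
  [0, 3, -3, 11]
  [-1, 0, -4, 10]
  [10, 13, 0, 21]
  [-9, -8, -12, 0]
Answer: C*[4][3] = -12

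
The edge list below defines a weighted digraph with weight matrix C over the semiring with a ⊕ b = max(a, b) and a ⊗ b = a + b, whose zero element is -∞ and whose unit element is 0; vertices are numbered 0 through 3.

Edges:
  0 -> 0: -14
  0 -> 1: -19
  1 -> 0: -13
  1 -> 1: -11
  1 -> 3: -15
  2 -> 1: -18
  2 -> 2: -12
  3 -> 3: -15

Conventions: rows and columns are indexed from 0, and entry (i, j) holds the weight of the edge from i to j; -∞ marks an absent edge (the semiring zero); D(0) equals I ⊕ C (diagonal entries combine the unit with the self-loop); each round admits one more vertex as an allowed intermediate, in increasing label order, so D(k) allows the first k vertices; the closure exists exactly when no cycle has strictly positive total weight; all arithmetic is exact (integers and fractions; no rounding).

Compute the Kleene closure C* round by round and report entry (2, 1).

D(0):
  [0, -19, -∞, -∞]
  [-13, 0, -∞, -15]
  [-∞, -18, 0, -∞]
  [-∞, -∞, -∞, 0]
D(1):
  [0, -19, -∞, -∞]
  [-13, 0, -∞, -15]
  [-∞, -18, 0, -∞]
  [-∞, -∞, -∞, 0]
D(2):
  [0, -19, -∞, -34]
  [-13, 0, -∞, -15]
  [-31, -18, 0, -33]
  [-∞, -∞, -∞, 0]
D(3):
  [0, -19, -∞, -34]
  [-13, 0, -∞, -15]
  [-31, -18, 0, -33]
  [-∞, -∞, -∞, 0]
D(4):
  [0, -19, -∞, -34]
  [-13, 0, -∞, -15]
  [-31, -18, 0, -33]
  [-∞, -∞, -∞, 0]
Answer: C*[2][1] = -18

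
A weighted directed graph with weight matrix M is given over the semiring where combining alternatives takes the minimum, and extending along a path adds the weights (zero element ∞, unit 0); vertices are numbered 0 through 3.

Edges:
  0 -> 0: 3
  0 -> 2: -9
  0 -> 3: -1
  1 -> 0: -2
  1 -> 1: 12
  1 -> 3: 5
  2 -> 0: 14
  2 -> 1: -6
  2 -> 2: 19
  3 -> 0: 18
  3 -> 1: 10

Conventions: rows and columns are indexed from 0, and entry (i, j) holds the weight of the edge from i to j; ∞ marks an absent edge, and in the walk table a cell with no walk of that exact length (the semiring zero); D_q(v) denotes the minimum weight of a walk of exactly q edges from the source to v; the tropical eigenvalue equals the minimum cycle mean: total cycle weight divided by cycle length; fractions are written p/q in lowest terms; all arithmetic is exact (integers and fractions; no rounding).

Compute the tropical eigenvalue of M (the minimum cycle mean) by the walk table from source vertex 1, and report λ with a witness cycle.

q=0: [∞, 0, ∞, ∞]
q=1: [-2, 12, ∞, 5]
q=2: [1, 15, -11, -3]
q=3: [3, -17, -8, 0]
q=4: [-19, -14, -6, -12]
Optimal cycle mean attained by: cycle 0->2->1->0, total (-9) + (-6) + (-2), length 3.
Answer: λ = -17/3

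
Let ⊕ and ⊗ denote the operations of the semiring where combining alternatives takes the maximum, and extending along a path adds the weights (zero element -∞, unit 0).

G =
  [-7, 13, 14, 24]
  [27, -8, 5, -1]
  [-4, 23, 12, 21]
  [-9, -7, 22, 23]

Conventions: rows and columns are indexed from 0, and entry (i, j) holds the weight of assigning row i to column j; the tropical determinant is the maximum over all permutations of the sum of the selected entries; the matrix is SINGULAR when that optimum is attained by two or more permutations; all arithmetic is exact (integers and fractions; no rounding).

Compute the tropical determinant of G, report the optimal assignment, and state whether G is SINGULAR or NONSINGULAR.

σ = (0, 1, 2, 3): (-7) + (-8) + 12 + 23 = 20
σ = (0, 1, 3, 2): (-7) + (-8) + 21 + 22 = 28
σ = (0, 2, 1, 3): (-7) + 5 + 23 + 23 = 44
σ = (0, 2, 3, 1): (-7) + 5 + 21 + (-7) = 12
σ = (0, 3, 1, 2): (-7) + (-1) + 23 + 22 = 37
σ = (0, 3, 2, 1): (-7) + (-1) + 12 + (-7) = -3
σ = (1, 0, 2, 3): 13 + 27 + 12 + 23 = 75
σ = (1, 0, 3, 2): 13 + 27 + 21 + 22 = 83
σ = (1, 2, 0, 3): 13 + 5 + (-4) + 23 = 37
σ = (1, 2, 3, 0): 13 + 5 + 21 + (-9) = 30
σ = (1, 3, 0, 2): 13 + (-1) + (-4) + 22 = 30
σ = (1, 3, 2, 0): 13 + (-1) + 12 + (-9) = 15
σ = (2, 0, 1, 3): 14 + 27 + 23 + 23 = 87
σ = (2, 0, 3, 1): 14 + 27 + 21 + (-7) = 55
σ = (2, 1, 0, 3): 14 + (-8) + (-4) + 23 = 25
σ = (2, 1, 3, 0): 14 + (-8) + 21 + (-9) = 18
σ = (2, 3, 0, 1): 14 + (-1) + (-4) + (-7) = 2
σ = (2, 3, 1, 0): 14 + (-1) + 23 + (-9) = 27
σ = (3, 0, 1, 2): 24 + 27 + 23 + 22 = 96
σ = (3, 0, 2, 1): 24 + 27 + 12 + (-7) = 56
σ = (3, 1, 0, 2): 24 + (-8) + (-4) + 22 = 34
σ = (3, 1, 2, 0): 24 + (-8) + 12 + (-9) = 19
σ = (3, 2, 0, 1): 24 + 5 + (-4) + (-7) = 18
σ = (3, 2, 1, 0): 24 + 5 + 23 + (-9) = 43
Optimal value attained by: σ = (3, 0, 1, 2).
Answer: det⊕(G) = 96; verdict: NONSINGULAR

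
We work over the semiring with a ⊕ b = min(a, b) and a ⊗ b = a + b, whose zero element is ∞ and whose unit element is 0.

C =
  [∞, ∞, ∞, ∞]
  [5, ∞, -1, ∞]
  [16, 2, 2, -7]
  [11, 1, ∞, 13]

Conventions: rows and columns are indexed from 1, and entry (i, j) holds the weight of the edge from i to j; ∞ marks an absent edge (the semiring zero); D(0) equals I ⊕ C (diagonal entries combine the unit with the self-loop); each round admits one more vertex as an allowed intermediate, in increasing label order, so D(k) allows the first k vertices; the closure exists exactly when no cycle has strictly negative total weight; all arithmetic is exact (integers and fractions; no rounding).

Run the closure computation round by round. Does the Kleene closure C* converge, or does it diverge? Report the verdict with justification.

D(0):
  [0, ∞, ∞, ∞]
  [5, 0, -1, ∞]
  [16, 2, 0, -7]
  [11, 1, ∞, 0]
D(1):
  [0, ∞, ∞, ∞]
  [5, 0, -1, ∞]
  [16, 2, 0, -7]
  [11, 1, ∞, 0]
D(2):
  [0, ∞, ∞, ∞]
  [5, 0, -1, ∞]
  [7, 2, 0, -7]
  [6, 1, 0, 0]
Detection: at round 3, diagonal entry (4, 4) turns strictly negative.
Key observation: the cycle 4->2->3->4 has total weight 1 + (-1) + (-7), which is strictly negative.
Answer: DIVERGES — negative cycle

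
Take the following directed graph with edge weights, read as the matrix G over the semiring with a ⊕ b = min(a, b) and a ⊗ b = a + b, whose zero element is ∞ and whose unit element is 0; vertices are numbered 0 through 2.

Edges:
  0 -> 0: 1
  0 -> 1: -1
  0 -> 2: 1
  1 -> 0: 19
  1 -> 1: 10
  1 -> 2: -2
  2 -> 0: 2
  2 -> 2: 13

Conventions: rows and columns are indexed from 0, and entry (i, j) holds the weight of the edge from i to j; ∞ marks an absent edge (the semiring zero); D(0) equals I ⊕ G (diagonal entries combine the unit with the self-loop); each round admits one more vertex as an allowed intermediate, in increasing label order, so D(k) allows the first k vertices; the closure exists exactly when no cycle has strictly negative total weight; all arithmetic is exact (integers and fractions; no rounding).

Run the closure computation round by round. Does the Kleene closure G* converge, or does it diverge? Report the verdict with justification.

D(0):
  [0, -1, 1]
  [19, 0, -2]
  [2, ∞, 0]
D(1):
  [0, -1, 1]
  [19, 0, -2]
  [2, 1, 0]
Detection: at round 2, diagonal entry (2, 2) turns strictly negative.
Key observation: the cycle 2->0->1->2 has total weight 2 + (-1) + (-2), which is strictly negative.
Answer: DIVERGES — negative cycle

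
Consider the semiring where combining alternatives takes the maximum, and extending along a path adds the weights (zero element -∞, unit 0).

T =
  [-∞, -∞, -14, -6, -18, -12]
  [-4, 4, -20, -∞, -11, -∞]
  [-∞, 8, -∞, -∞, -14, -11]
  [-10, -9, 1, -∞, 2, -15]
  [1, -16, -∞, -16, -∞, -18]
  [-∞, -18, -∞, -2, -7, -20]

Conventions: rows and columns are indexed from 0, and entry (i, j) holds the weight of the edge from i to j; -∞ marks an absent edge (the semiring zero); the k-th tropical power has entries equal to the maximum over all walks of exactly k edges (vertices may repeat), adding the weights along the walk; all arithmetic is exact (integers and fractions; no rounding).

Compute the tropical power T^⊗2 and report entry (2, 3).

T^⊗2:
  [-16, -6, -5, -14, -4, -21]
  [0, 8, -16, -10, -7, -16]
  [4, 12, -12, -13, -3, -31]
  [3, 9, -24, -14, -13, -10]
  [-20, -12, -13, -5, -14, -11]
  [-6, -11, -1, -22, 0, -17]
Key observation: the optimum is the walk 2->5->3, with weight (-11) + (-2) = -13.
Optimal value attained by: walk 2->5->3.
Answer: (T^⊗2)[2][3] = -13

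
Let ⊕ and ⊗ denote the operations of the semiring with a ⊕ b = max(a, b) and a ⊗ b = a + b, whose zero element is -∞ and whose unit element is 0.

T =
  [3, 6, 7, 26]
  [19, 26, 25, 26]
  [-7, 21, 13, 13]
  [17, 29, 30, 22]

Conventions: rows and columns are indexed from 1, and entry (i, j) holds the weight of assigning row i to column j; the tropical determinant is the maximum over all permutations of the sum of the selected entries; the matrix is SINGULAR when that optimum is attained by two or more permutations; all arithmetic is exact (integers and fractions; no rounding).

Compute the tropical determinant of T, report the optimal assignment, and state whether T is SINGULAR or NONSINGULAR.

σ = (1, 2, 3, 4): 3 + 26 + 13 + 22 = 64
σ = (1, 2, 4, 3): 3 + 26 + 13 + 30 = 72
σ = (1, 3, 2, 4): 3 + 25 + 21 + 22 = 71
σ = (1, 3, 4, 2): 3 + 25 + 13 + 29 = 70
σ = (1, 4, 2, 3): 3 + 26 + 21 + 30 = 80
σ = (1, 4, 3, 2): 3 + 26 + 13 + 29 = 71
σ = (2, 1, 3, 4): 6 + 19 + 13 + 22 = 60
σ = (2, 1, 4, 3): 6 + 19 + 13 + 30 = 68
σ = (2, 3, 1, 4): 6 + 25 + (-7) + 22 = 46
σ = (2, 3, 4, 1): 6 + 25 + 13 + 17 = 61
σ = (2, 4, 1, 3): 6 + 26 + (-7) + 30 = 55
σ = (2, 4, 3, 1): 6 + 26 + 13 + 17 = 62
σ = (3, 1, 2, 4): 7 + 19 + 21 + 22 = 69
σ = (3, 1, 4, 2): 7 + 19 + 13 + 29 = 68
σ = (3, 2, 1, 4): 7 + 26 + (-7) + 22 = 48
σ = (3, 2, 4, 1): 7 + 26 + 13 + 17 = 63
σ = (3, 4, 1, 2): 7 + 26 + (-7) + 29 = 55
σ = (3, 4, 2, 1): 7 + 26 + 21 + 17 = 71
σ = (4, 1, 2, 3): 26 + 19 + 21 + 30 = 96
σ = (4, 1, 3, 2): 26 + 19 + 13 + 29 = 87
σ = (4, 2, 1, 3): 26 + 26 + (-7) + 30 = 75
σ = (4, 2, 3, 1): 26 + 26 + 13 + 17 = 82
σ = (4, 3, 1, 2): 26 + 25 + (-7) + 29 = 73
σ = (4, 3, 2, 1): 26 + 25 + 21 + 17 = 89
Optimal value attained by: σ = (4, 1, 2, 3).
Answer: det⊕(T) = 96; verdict: NONSINGULAR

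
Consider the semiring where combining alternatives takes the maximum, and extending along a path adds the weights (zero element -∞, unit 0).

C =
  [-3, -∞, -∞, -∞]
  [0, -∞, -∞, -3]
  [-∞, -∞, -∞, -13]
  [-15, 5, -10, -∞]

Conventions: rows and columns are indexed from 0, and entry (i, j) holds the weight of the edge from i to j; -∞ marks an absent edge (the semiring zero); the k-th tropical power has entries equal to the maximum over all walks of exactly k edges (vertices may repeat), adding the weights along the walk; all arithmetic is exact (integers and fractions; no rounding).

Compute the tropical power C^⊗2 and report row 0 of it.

C^⊗2:
  [-6, -∞, -∞, -∞]
  [-3, 2, -13, -∞]
  [-28, -8, -23, -∞]
  [5, -∞, -∞, 2]
Answer: row 0 of C^⊗2 = [-6, -∞, -∞, -∞]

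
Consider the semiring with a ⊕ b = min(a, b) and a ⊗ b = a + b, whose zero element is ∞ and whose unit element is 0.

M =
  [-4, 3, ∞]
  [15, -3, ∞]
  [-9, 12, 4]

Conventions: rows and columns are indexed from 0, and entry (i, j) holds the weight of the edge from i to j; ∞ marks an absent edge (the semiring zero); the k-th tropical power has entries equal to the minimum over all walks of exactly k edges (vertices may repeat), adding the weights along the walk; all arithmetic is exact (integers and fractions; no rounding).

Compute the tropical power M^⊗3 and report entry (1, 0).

M^⊗2:
  [-8, -1, ∞]
  [11, -6, ∞]
  [-13, -6, 8]
M^⊗3:
  [-12, -5, ∞]
  [7, -9, ∞]
  [-17, -10, 12]
Key observation: the optimum is the walk 1->0->0->0, with weight 15 + (-4) + (-4) = 7.
Optimal value attained by: walk 1->0->0->0.
Answer: (M^⊗3)[1][0] = 7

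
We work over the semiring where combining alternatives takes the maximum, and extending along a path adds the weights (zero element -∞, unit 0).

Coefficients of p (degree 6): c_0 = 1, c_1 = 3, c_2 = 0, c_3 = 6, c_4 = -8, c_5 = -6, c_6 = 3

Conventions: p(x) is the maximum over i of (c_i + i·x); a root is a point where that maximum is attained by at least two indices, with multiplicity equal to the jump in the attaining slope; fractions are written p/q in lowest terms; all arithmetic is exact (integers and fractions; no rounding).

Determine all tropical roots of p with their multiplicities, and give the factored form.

hull edge (i=0, c=1) to (i=1, c=3): slope 2, span 1
hull edge (i=1, c=3) to (i=3, c=6): slope 3/2, span 2
hull edge (i=3, c=6) to (i=6, c=3): slope -1, span 3
Factored form: p(x) = 3 ⊗ (x ⊕ (-2)) ⊗ (x ⊕ (-3/2)) ⊗ (x ⊕ (-3/2)) ⊗ (x ⊕ 1) ⊗ (x ⊕ 1) ⊗ (x ⊕ 1)
Answer: roots = -2 (mult 1), -3/2 (mult 2), 1 (mult 3)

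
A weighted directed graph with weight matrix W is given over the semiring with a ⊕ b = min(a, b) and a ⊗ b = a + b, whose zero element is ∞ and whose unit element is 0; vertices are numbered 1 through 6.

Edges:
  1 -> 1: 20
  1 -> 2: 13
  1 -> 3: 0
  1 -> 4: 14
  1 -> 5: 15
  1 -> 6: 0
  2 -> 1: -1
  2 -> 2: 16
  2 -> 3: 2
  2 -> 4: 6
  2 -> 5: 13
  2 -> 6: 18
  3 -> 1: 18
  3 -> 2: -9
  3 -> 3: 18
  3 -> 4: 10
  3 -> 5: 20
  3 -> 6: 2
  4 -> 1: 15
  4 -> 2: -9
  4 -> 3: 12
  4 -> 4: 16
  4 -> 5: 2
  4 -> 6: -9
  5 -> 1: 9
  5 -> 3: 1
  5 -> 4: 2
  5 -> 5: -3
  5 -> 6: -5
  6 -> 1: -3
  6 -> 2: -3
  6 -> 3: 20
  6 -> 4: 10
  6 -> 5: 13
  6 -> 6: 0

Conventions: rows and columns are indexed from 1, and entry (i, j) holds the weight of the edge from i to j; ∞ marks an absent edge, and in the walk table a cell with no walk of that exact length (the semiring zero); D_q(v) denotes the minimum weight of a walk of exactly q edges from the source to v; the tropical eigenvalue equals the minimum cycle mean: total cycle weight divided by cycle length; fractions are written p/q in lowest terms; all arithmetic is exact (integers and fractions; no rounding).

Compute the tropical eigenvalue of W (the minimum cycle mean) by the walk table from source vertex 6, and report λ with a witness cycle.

q=0: [∞, ∞, ∞, ∞, ∞, 0]
q=1: [-3, -3, 20, 10, 13, 0]
q=2: [-4, -3, -3, 3, 10, -3]
q=3: [-6, -12, -4, 3, 5, -6]
q=4: [-13, -13, -10, -6, 1, -6]
q=5: [-14, -19, -13, -7, -4, -15]
q=6: [-20, -22, -17, -13, -7, -16]
Optimal cycle mean attained by: cycle 2->3->2, total 2 + (-9), length 2.
Answer: λ = -7/2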